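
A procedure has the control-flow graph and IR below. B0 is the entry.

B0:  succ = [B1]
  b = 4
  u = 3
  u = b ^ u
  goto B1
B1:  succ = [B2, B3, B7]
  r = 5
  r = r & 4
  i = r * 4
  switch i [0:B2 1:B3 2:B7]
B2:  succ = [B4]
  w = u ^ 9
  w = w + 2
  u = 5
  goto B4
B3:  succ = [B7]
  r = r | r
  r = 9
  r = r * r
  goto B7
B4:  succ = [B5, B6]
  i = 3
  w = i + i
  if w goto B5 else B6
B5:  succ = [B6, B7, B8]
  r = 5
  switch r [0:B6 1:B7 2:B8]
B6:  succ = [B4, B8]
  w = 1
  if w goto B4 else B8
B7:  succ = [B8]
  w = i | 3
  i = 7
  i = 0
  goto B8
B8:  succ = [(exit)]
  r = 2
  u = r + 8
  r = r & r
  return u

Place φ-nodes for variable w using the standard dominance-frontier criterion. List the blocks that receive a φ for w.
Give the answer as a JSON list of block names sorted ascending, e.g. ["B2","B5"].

idom tree: B1←B0 B2←B1 B3←B1 B4←B2 B5←B4 B6←B4 B7←B1 B8←B1
Dom∩ at merges:
  B4: preds {B2,B6}: {B0,B1,B2} ∩ {B0,B1,B2,B4,B6} = {B0,B1,B2}; idom=B2
  B6: preds {B4,B5}: {B0,B1,B2,B4} ∩ {B0,B1,B2,B4,B5} = {B0,B1,B2,B4}; idom=B4
  B7: preds {B1,B3,B5}: {B0,B1} ∩ {B0,B1,B3} ∩ {B0,B1,B2,B4,B5} = {B0,B1}; idom=B1
  B8: preds {B5,B6,B7}: {B0,B1,B2,B4,B5} ∩ {B0,B1,B2,B4,B6} ∩ {B0,B1,B7} = {B0,B1}; idom=B1

DF walk-up:
  B4←B2: walk · to B2
  B4←B6: walk B6→B4 to B2
  B6←B4: walk · to B4
  B6←B5: walk B5 to B4
  B7←B1: walk · to B1
  B7←B3: walk B3 to B1
  B7←B5: walk B5→B4→B2 to B1
  B8←B5: walk B5→B4→B2 to B1
  B8←B6: walk B6→B4→B2 to B1
  B8←B7: walk B7 to B1
  B0 → ∅
  B1 → ∅
  B2 → {B7,B8}
  B3 → {B7}
  B4 → {B4,B7,B8}
  B5 → {B6,B7,B8}
  B6 → {B4,B8}
  B7 → {B8}
  B8 → ∅

φ for w: defs {B2,B4,B6,B7}
  DF⁺ = {B4,B7,B8}

Answer: ["B4", "B7", "B8"]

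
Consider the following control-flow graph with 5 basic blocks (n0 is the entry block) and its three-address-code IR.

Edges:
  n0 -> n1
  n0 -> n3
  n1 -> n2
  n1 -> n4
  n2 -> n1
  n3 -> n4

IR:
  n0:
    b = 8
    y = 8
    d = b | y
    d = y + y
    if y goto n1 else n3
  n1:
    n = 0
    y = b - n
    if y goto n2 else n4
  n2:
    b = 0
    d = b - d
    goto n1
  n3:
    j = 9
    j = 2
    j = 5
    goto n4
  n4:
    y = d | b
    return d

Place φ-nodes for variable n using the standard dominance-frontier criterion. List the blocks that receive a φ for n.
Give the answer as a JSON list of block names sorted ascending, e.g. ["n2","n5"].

idom tree: n1←n0 n2←n1 n3←n0 n4←n0
Dom∩ at merges:
  n1: preds {n0,n2}: {n0} ∩ {n0,n1,n2} = {n0}; idom=n0
  n4: preds {n1,n3}: {n0,n1} ∩ {n0,n3} = {n0}; idom=n0

DF walk-up:
  join n1 pred n0: · stop@n0
  join n1 pred n2: n2→n1 stop@n0
  join n4 pred n1: n1 stop@n0
  join n4 pred n3: n3 stop@n0
  DF(n0)=∅
  DF(n1)={n1,n4}
  DF(n2)={n1}
  DF(n3)={n4}
  DF(n4)=∅

φ for n: defs {n1}
  DF⁺ = {n1,n4}

Answer: ["n1", "n4"]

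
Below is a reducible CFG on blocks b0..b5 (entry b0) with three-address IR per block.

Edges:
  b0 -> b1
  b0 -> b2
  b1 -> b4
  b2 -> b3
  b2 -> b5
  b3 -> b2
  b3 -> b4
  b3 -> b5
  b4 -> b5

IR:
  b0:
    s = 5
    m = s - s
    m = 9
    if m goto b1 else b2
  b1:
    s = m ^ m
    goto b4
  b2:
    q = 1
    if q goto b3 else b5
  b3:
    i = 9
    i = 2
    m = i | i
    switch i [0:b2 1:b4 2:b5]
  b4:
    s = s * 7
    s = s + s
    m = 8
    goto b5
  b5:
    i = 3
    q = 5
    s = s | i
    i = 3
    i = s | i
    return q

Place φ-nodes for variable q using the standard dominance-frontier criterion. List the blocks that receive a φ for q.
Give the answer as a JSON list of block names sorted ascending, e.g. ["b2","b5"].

Answer: ["b2", "b4", "b5"]

Working:
idom tree: b1←b0 b2←b0 b3←b2 b4←b0 b5←b0
Join-block Dom:
  b2: preds {b0,b3}: {b0} ∩ {b0,b2,b3} = {b0}; idom=b0
  b4: preds {b1,b3}: {b0,b1} ∩ {b0,b2,b3} = {b0}; idom=b0
  b5: preds {b2,b3,b4}: {b0,b2} ∩ {b0,b2,b3} ∩ {b0,b4} = {b0}; idom=b0

DF derivation:
  b2←b0: walk · to b0
  b2←b3: walk b3→b2 to b0
  b4←b1: walk b1 to b0
  b4←b3: walk b3→b2 to b0
  b5←b2: walk b2 to b0
  b5←b3: walk b3→b2 to b0
  b5←b4: walk b4 to b0
  b0 → ∅
  b1 → {b4}
  b2 → {b2,b4,b5}
  b3 → {b2,b4,b5}
  b4 → {b5}
  b5 → ∅

φ for q: defs {b2,b5}
  DF⁺ = {b2,b4,b5}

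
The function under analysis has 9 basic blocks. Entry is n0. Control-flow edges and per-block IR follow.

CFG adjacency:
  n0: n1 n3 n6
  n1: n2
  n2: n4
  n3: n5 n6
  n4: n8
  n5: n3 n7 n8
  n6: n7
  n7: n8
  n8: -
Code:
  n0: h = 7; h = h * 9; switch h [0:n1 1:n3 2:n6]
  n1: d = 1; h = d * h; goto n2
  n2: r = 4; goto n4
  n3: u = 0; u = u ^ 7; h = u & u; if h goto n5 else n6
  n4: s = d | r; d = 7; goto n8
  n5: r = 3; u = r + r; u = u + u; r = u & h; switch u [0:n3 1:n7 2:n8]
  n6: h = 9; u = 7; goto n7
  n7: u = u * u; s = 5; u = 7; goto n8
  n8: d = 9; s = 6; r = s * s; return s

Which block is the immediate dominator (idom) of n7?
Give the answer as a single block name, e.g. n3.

idom tree: n1←n0 n2←n1 n3←n0 n4←n2 n5←n3 n6←n0 n7←n0 n8←n0
Join-block Dom:
  n3: preds {n0,n5}: {n0} ∩ {n0,n3,n5} = {n0}; idom=n0
  n6: preds {n0,n3}: {n0} ∩ {n0,n3} = {n0}; idom=n0
  n7: preds {n5,n6}: {n0,n3,n5} ∩ {n0,n6} = {n0}; idom=n0
  n8: preds {n4,n5,n7}: {n0,n1,n2,n4} ∩ {n0,n3,n5} ∩ {n0,n7} = {n0}; idom=n0

idom(n7) = n0

Answer: n0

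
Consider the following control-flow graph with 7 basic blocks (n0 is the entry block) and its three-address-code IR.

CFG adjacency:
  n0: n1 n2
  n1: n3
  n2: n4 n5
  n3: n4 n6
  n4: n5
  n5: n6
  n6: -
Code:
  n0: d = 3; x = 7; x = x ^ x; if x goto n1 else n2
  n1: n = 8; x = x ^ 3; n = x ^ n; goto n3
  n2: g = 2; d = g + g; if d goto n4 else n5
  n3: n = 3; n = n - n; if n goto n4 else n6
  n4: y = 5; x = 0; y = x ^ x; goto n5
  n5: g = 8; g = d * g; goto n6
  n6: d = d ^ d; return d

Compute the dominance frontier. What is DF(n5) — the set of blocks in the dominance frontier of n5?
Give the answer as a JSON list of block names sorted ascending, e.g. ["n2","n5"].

idom tree: n1←n0 n2←n0 n3←n1 n4←n0 n5←n0 n6←n0
Dom at joins:
  n4: preds {n2,n3}: {n0,n2} ∩ {n0,n1,n3} = {n0}; idom=n0
  n5: preds {n2,n4}: {n0,n2} ∩ {n0,n4} = {n0}; idom=n0
  n6: preds {n3,n5}: {n0,n1,n3} ∩ {n0,n5} = {n0}; idom=n0

DF derivation:
  join n4 pred n2: n2 stop@n0
  join n4 pred n3: n3→n1 stop@n0
  join n5 pred n2: n2 stop@n0
  join n5 pred n4: n4 stop@n0
  join n6 pred n3: n3→n1 stop@n0
  join n6 pred n5: n5 stop@n0
  DF(n0)=∅
  DF(n1)={n4,n6}
  DF(n2)={n4,n5}
  DF(n3)={n4,n6}
  DF(n4)={n5}
  DF(n5)={n6}
  DF(n6)=∅

DF(n5) = ["n6"]

Answer: ["n6"]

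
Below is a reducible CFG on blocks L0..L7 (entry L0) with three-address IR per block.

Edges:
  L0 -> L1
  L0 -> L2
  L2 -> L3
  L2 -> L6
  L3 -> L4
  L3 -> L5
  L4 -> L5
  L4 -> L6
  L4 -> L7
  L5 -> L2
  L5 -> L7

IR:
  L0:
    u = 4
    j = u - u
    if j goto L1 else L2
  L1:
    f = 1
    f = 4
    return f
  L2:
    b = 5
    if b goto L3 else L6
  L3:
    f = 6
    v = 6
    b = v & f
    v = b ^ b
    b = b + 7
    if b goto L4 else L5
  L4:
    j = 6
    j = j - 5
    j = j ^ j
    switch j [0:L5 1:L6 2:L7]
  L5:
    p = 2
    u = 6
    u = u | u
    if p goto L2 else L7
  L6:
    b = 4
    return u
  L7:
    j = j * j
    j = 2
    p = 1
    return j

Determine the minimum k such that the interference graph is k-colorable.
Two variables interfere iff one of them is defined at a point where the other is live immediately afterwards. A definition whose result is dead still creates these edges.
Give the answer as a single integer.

Answer: 4

Analysis:
Block summaries:
  L0: {j,u} / ∅
  L1: {f} / ∅
  L2: {b} / ∅
  L3: {b,f,v} / ∅
  L4: {j} / ∅
  L5: {p,u} / ∅
  L6: {b} / {u}
  L7: {j,p} / {j}

Backward fixpoint:
  L0 li=∅ lo={j,u}
  L1 li=∅ lo=∅
  L2 li={j,u} lo={j,u}
  L3 li={j,u} lo={j,u}
  L4 li={u} lo={j,u}
  L5 li={j} lo={j,u}
  L6 li={u} lo=∅
  L7 li={j} lo=∅

Interference:
  b — {j,u,v}
  f — {j,u,v}
  j — {b,f,p,u,v}
  p — {j,u}
  u — {b,f,j,p,v}
  v — {b,f,j,u}

Chromatic number:
  {b,j,u,v} pairwise interfere (4-clique) ⇒ χ ≥ 4
  assign b→R3 f→R3 j→R0 p→R2 u→R1 v→R2 — no edge inside a register ⇒ χ ≤ 4
  χ = 4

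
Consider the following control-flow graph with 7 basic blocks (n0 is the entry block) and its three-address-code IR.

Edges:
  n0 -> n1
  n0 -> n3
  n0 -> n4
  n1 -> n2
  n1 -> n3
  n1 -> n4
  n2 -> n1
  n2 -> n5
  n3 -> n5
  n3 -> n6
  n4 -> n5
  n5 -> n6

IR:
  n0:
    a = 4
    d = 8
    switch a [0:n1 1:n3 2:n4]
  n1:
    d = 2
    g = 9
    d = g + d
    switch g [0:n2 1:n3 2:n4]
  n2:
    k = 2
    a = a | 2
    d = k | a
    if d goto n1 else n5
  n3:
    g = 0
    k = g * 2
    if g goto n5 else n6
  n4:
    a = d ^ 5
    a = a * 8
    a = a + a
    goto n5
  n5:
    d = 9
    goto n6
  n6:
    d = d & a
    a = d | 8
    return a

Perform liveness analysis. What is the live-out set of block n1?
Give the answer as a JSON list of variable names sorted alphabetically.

Per-block:
  n0: {a,d} / ∅
  n1: {d,g} / ∅
  n2: {a,d,k} / {a}
  n3: {g,k} / ∅
  n4: {a} / {d}
  n5: {d} / ∅
  n6: {a,d} / {a,d}

Live sets:
  live n0: ∅→{a,d}
  live n1: {a}→{a,d}
  live n2: {a}→{a}
  live n3: {a,d}→{a,d}
  live n4: {d}→{a}
  live n5: {a}→{a,d}
  live n6: {a,d}→∅

live-out(n1) = ["a", "d"]

Answer: ["a", "d"]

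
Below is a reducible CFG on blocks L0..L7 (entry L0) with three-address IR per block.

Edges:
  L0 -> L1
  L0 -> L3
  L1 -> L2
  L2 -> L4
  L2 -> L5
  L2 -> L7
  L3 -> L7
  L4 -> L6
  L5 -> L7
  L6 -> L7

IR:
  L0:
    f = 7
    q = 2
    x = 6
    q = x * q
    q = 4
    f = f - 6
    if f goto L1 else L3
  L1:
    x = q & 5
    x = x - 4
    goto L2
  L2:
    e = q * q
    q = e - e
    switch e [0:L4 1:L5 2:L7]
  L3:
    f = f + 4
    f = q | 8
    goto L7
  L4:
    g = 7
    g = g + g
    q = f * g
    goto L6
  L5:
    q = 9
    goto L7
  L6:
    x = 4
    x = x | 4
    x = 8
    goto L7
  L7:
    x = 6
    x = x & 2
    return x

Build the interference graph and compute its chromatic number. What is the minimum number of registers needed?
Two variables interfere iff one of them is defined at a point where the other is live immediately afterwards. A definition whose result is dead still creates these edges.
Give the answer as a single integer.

def/use:
  L0: {f,q,x} / ∅
  L1: {x} / {q}
  L2: {e,q} / {q}
  L3: {f} / {f,q}
  L4: {g,q} / {f}
  L5: {q} / ∅
  L6: {x} / ∅
  L7: {x} / ∅

Live sets:
  L0 li=∅ lo={f,q}
  L1 li={f,q} lo={f,q}
  L2 li={f,q} lo={f}
  L3 li={f,q} lo=∅
  L4 li={f} lo=∅
  L5 li=∅ lo=∅
  L6 li=∅ lo=∅
  L7 li=∅ lo=∅

Conflict graph:
  e↔{f,q}
  f↔{e,g,q,x}
  g↔{f}
  q↔{e,f,x}
  x↔{f,q}

Chromatic number:
  clique {e,f,q} ⇒ need ≥ 3
  assign e→R2 f→R0 g→R1 q→R1 x→R2 — no edge inside a register ⇒ χ ≤ 3
  χ = 3

Answer: 3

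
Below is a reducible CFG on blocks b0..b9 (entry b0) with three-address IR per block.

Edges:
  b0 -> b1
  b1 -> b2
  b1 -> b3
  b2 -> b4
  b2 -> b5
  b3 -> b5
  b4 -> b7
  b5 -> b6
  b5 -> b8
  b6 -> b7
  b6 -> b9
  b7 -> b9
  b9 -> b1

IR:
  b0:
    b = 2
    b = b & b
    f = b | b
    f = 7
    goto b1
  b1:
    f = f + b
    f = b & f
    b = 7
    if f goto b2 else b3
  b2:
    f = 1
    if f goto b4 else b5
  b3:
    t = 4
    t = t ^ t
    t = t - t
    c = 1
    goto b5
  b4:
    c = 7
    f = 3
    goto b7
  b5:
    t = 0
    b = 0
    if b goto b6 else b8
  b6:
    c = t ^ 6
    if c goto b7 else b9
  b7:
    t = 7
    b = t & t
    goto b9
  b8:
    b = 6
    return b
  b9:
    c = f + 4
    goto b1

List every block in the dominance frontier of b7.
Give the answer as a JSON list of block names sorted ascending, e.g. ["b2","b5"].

Answer: ["b9"]

Derivation:
idom tree: b1←b0 b2←b1 b3←b1 b4←b2 b5←b1 b6←b5 b7←b1 b8←b5 b9←b1
Dom∩ at merges:
  b1: preds {b0,b9}: {b0} ∩ {b0,b1,b9} = {b0}; idom=b0
  b5: preds {b2,b3}: {b0,b1,b2} ∩ {b0,b1,b3} = {b0,b1}; idom=b1
  b7: preds {b4,b6}: {b0,b1,b2,b4} ∩ {b0,b1,b5,b6} = {b0,b1}; idom=b1
  b9: preds {b6,b7}: {b0,b1,b5,b6} ∩ {b0,b1,b7} = {b0,b1}; idom=b1

DF walk-up:
  join b1 pred b0: · stop@b0
  join b1 pred b9: b9→b1 stop@b0
  join b5 pred b2: b2 stop@b1
  join b5 pred b3: b3 stop@b1
  join b7 pred b4: b4→b2 stop@b1
  join b7 pred b6: b6→b5 stop@b1
  join b9 pred b6: b6→b5 stop@b1
  join b9 pred b7: b7 stop@b1
  b0: DF=∅
  b1: DF={b1}
  b2: DF={b5,b7}
  b3: DF={b5}
  b4: DF={b7}
  b5: DF={b7,b9}
  b6: DF={b7,b9}
  b7: DF={b9}
  b8: DF=∅
  b9: DF={b1}

DF(b7) = ["b9"]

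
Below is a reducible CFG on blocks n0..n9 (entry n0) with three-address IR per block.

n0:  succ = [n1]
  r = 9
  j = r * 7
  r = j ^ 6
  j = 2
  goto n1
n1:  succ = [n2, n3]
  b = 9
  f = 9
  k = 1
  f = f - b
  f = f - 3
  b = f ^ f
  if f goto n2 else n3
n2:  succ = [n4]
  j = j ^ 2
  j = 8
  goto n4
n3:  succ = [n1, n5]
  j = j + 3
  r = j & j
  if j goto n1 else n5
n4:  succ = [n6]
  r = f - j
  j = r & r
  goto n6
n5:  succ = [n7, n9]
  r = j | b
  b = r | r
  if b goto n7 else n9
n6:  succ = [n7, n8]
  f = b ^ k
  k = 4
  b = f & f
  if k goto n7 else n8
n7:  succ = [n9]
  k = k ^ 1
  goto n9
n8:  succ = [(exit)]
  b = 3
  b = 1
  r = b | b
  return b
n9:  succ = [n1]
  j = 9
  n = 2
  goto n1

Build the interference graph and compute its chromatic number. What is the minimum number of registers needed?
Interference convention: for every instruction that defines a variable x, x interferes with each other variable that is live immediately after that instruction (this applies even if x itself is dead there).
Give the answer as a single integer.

Answer: 4

Working:
Block summaries:
  n0: {j,r} / ∅
  n1: {b,f,k} / ∅
  n2: {j} / {j}
  n3: {j,r} / {j}
  n4: {j,r} / {f,j}
  n5: {b,r} / {b,j}
  n6: {b,f,k} / {b,k}
  n7: {k} / {k}
  n8: {b,r} / ∅
  n9: {j,n} / ∅

Liveness:
  live n0: ∅→{j}
  live n1: {j}→{b,f,j,k}
  live n2: {b,f,j,k}→{b,f,j,k}
  live n3: {b,j,k}→{b,j,k}
  live n4: {b,f,j,k}→{b,k}
  live n5: {b,j,k}→{k}
  live n6: {b,k}→{k}
  live n7: {k}→∅
  live n8: ∅→∅
  live n9: ∅→{j}

Interfere edges:
  b↔{f,j,k,r}
  f↔{b,j,k}
  j↔{b,f,k,n,r}
  k↔{b,f,j,r}
  n↔{j}
  r↔{b,j,k}

Registers:
  {b,f,j,k} pairwise interfere (4-clique) ⇒ χ ≥ 4
  4-colouring: c0={j}  c1={b,n}  c2={k}  c3={f,r}
  χ = 4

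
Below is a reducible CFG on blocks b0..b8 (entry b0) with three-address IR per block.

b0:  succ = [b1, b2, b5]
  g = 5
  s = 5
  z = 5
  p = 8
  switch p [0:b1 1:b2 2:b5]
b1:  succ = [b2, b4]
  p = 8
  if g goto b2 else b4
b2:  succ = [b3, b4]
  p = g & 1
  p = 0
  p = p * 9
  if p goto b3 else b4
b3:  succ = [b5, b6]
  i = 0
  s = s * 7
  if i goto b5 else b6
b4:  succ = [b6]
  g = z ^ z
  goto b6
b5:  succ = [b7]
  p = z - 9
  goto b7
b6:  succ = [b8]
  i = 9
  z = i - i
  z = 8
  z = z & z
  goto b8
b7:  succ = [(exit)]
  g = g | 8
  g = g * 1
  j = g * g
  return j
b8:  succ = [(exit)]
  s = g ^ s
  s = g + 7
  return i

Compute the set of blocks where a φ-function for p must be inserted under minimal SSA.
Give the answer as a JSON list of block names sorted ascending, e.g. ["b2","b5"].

idom tree: b1←b0 b2←b0 b3←b2 b4←b0 b5←b0 b6←b0 b7←b5 b8←b6
Dom at joins:
  b2: preds {b0,b1}: {b0} ∩ {b0,b1} = {b0}; idom=b0
  b4: preds {b1,b2}: {b0,b1} ∩ {b0,b2} = {b0}; idom=b0
  b5: preds {b0,b3}: {b0} ∩ {b0,b2,b3} = {b0}; idom=b0
  b6: preds {b3,b4}: {b0,b2,b3} ∩ {b0,b4} = {b0}; idom=b0

Frontier:
  join b2 pred b0: · stop@b0
  join b2 pred b1: b1 stop@b0
  join b4 pred b1: b1 stop@b0
  join b4 pred b2: b2 stop@b0
  join b5 pred b0: · stop@b0
  join b5 pred b3: b3→b2 stop@b0
  join b6 pred b3: b3→b2 stop@b0
  join b6 pred b4: b4 stop@b0
  DF(b0)=∅
  DF(b1)={b2,b4}
  DF(b2)={b4,b5,b6}
  DF(b3)={b5,b6}
  DF(b4)={b6}
  DF(b5)=∅
  DF(b6)=∅
  DF(b7)=∅
  DF(b8)=∅

φ for p: defs {b0,b1,b2,b5}
  DF⁺ = {b2,b4,b5,b6}

Answer: ["b2", "b4", "b5", "b6"]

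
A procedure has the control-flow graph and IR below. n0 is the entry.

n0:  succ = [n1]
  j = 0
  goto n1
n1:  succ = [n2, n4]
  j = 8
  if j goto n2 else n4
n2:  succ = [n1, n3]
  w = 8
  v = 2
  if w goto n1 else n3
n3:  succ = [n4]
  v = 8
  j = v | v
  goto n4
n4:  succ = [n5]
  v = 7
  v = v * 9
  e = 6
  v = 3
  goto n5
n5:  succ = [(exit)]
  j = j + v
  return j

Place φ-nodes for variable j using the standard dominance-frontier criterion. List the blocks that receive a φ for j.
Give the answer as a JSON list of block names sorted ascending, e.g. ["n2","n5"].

Answer: ["n1", "n4"]

Analysis:
idom tree: n1←n0 n2←n1 n3←n2 n4←n1 n5←n4
Dom∩ at merges:
  n1: preds {n0,n2}: {n0} ∩ {n0,n1,n2} = {n0}; idom=n0
  n4: preds {n1,n3}: {n0,n1} ∩ {n0,n1,n2,n3} = {n0,n1}; idom=n1

DF derivation:
  n1←n0: walk · to n0
  n1←n2: walk n2→n1 to n0
  n4←n1: walk · to n1
  n4←n3: walk n3→n2 to n1
  n0 → ∅
  n1 → {n1}
  n2 → {n1,n4}
  n3 → {n4}
  n4 → ∅
  n5 → ∅

φ for j: defs {n0,n1,n3,n5}
  DF⁺ = {n1,n4}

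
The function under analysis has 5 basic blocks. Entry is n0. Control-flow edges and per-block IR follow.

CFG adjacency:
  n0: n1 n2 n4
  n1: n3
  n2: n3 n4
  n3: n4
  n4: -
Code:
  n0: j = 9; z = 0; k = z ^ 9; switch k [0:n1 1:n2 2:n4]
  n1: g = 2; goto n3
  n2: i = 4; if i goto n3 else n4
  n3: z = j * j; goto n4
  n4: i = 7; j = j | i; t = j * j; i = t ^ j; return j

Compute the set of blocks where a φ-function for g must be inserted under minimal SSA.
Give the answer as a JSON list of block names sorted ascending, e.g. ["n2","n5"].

idom tree: n1←n0 n2←n0 n3←n0 n4←n0
Join-block Dom:
  n3: preds {n1,n2}: {n0,n1} ∩ {n0,n2} = {n0}; idom=n0
  n4: preds {n0,n2,n3}: {n0} ∩ {n0,n2} ∩ {n0,n3} = {n0}; idom=n0

Frontier:
  n3←n1: walk n1 to n0
  n3←n2: walk n2 to n0
  n4←n0: walk · to n0
  n4←n2: walk n2 to n0
  n4←n3: walk n3 to n0
  n0 → ∅
  n1 → {n3}
  n2 → {n3,n4}
  n3 → {n4}
  n4 → ∅

φ for g: defs {n1}
  DF⁺ = {n3,n4}

Answer: ["n3", "n4"]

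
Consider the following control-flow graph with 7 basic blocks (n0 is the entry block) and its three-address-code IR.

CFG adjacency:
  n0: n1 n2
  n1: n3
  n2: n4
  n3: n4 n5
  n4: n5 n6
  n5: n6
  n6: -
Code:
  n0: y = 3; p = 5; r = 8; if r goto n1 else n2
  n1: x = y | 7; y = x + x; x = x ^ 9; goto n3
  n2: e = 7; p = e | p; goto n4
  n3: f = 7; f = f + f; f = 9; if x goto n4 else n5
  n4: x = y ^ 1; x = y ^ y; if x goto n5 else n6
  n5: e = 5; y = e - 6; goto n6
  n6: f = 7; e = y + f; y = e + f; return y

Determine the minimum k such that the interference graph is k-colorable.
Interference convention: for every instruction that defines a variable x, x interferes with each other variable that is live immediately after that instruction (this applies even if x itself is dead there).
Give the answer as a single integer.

def/use:
  n0: def={p,r,y} ue=∅
  n1: def={x,y} ue={y}
  n2: def={e,p} ue={p}
  n3: def={f} ue={x}
  n4: def={x} ue={y}
  n5: def={e,y} ue=∅
  n6: def={e,f,y} ue={y}

Backward fixpoint:
  n0: in=∅ out={p,y}
  n1: in={y} out={x,y}
  n2: in={p,y} out={y}
  n3: in={x,y} out={y}
  n4: in={y} out={y}
  n5: in=∅ out={y}
  n6: in={y} out=∅

Interfere edges:
  e: {f,p,y}
  f: {e,x,y}
  p: {e,r,y}
  r: {p,y}
  x: {f,y}
  y: {e,f,p,r,x}

Colouring:
  {e,f,y} pairwise interfere (3-clique) ⇒ χ ≥ 3
  assign e→R1 f→R2 p→R2 r→R1 x→R1 y→R0 — no edge inside a register ⇒ χ ≤ 3
  χ = 3

Answer: 3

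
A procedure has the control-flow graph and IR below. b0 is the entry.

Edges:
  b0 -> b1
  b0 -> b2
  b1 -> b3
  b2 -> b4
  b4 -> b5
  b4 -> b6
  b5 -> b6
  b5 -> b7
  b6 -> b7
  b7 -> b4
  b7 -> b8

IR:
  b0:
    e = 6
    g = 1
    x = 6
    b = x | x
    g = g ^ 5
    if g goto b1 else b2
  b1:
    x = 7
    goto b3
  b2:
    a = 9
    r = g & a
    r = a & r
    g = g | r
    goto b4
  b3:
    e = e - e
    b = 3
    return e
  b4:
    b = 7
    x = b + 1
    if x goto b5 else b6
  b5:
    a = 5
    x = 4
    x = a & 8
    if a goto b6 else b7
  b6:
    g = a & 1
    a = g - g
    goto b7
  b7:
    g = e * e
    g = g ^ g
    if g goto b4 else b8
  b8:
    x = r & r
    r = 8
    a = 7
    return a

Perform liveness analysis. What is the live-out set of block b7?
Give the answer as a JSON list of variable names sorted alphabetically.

Answer: ["a", "e", "r"]

Analysis:
Block summaries:
  b0: {b,e,g,x} / ∅
  b1: {x} / ∅
  b2: {a,g,r} / {g}
  b3: {b,e} / {e}
  b4: {b,x} / ∅
  b5: {a,x} / ∅
  b6: {a,g} / {a}
  b7: {g} / {e}
  b8: {a,r,x} / {r}

Liveness:
  b0: in=∅ out={e,g}
  b1: in={e} out={e}
  b2: in={e,g} out={a,e,r}
  b3: in={e} out=∅
  b4: in={a,e,r} out={a,e,r}
  b5: in={e,r} out={a,e,r}
  b6: in={a,e,r} out={a,e,r}
  b7: in={a,e,r} out={a,e,r}
  b8: in={r} out=∅

live-out(b7) = ["a", "e", "r"]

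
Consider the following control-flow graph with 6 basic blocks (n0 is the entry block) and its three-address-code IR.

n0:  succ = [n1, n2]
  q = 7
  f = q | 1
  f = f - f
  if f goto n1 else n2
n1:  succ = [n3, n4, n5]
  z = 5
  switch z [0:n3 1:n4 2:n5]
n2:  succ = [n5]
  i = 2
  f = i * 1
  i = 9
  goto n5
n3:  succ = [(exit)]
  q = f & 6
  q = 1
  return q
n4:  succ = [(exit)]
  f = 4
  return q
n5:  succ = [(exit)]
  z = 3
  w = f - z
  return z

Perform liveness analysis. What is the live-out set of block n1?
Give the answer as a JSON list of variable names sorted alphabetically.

Answer: ["f", "q"]

Analysis:
def/use:
  n0: def={f,q} ue=∅
  n1: def={z} ue=∅
  n2: def={f,i} ue=∅
  n3: def={q} ue={f}
  n4: def={f} ue={q}
  n5: def={w,z} ue={f}

Liveness:
  n0 li=∅ lo={f,q}
  n1 li={f,q} lo={f,q}
  n2 li=∅ lo={f}
  n3 li={f} lo=∅
  n4 li={q} lo=∅
  n5 li={f} lo=∅

live-out(n1) = ["f", "q"]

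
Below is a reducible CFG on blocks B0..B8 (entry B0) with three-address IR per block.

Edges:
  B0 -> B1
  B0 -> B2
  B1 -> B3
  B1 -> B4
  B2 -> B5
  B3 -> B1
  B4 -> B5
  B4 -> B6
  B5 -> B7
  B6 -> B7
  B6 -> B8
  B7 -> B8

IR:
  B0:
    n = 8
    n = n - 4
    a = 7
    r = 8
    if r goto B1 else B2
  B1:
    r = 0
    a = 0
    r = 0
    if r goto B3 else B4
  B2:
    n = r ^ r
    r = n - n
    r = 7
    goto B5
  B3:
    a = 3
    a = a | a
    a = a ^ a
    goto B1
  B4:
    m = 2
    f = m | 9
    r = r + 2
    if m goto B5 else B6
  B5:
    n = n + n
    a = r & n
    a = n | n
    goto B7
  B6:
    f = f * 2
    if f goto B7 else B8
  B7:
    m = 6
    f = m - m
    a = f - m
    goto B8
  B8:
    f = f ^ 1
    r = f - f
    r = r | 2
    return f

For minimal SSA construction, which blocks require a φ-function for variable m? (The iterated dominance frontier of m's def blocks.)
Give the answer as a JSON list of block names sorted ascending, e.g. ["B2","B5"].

idom tree: B1←B0 B2←B0 B3←B1 B4←B1 B5←B0 B6←B4 B7←B0 B8←B0
Dom∩ at merges:
  B1: preds {B0,B3}: {B0} ∩ {B0,B1,B3} = {B0}; idom=B0
  B5: preds {B2,B4}: {B0,B2} ∩ {B0,B1,B4} = {B0}; idom=B0
  B7: preds {B5,B6}: {B0,B5} ∩ {B0,B1,B4,B6} = {B0}; idom=B0
  B8: preds {B6,B7}: {B0,B1,B4,B6} ∩ {B0,B7} = {B0}; idom=B0

DF walk-up:
  join B1 pred B0: · stop@B0
  join B1 pred B3: B3→B1 stop@B0
  join B5 pred B2: B2 stop@B0
  join B5 pred B4: B4→B1 stop@B0
  join B7 pred B5: B5 stop@B0
  join B7 pred B6: B6→B4→B1 stop@B0
  join B8 pred B6: B6→B4→B1 stop@B0
  join B8 pred B7: B7 stop@B0
  B0 → ∅
  B1 → {B1,B5,B7,B8}
  B2 → {B5}
  B3 → {B1}
  B4 → {B5,B7,B8}
  B5 → {B7}
  B6 → {B7,B8}
  B7 → {B8}
  B8 → ∅

φ for m: defs {B4,B7}
  DF⁺ = {B5,B7,B8}

Answer: ["B5", "B7", "B8"]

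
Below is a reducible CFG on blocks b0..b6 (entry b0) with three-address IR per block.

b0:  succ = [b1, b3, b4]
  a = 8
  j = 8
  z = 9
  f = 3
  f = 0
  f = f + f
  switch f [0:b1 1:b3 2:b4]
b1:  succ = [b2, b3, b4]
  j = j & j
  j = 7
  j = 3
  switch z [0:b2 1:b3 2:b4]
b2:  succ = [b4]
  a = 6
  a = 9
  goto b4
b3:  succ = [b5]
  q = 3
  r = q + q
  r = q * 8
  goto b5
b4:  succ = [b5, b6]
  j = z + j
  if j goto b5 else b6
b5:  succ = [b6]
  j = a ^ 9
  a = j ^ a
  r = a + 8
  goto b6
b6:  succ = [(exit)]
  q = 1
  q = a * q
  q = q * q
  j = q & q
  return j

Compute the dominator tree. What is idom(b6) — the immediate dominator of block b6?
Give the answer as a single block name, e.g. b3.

idom tree: b1←b0 b2←b1 b3←b0 b4←b0 b5←b0 b6←b0
Join-block Dom:
  b3: preds {b0,b1}: {b0} ∩ {b0,b1} = {b0}; idom=b0
  b4: preds {b0,b1,b2}: {b0} ∩ {b0,b1} ∩ {b0,b1,b2} = {b0}; idom=b0
  b5: preds {b3,b4}: {b0,b3} ∩ {b0,b4} = {b0}; idom=b0
  b6: preds {b4,b5}: {b0,b4} ∩ {b0,b5} = {b0}; idom=b0

idom(b6) = b0

Answer: b0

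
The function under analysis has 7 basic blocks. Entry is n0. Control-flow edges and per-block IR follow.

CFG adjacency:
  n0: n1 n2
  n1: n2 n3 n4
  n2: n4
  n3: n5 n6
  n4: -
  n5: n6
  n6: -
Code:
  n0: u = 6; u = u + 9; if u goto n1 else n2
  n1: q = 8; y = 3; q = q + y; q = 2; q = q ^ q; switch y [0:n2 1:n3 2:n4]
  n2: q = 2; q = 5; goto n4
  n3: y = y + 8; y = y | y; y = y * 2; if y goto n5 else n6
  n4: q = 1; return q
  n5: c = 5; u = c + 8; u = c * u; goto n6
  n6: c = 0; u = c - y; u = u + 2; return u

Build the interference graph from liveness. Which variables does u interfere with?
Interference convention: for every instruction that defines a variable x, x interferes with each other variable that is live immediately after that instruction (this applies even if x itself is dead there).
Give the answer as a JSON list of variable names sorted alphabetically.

Answer: ["c", "y"]

Working:
Block summaries:
  n0 def {u} use ∅
  n1 def {q,y} use ∅
  n2 def {q} use ∅
  n3 def {y} use {y}
  n4 def {q} use ∅
  n5 def {c,u} use ∅
  n6 def {c,u} use {y}

Liveness:
  n0 li=∅ lo=∅
  n1 li=∅ lo={y}
  n2 li=∅ lo=∅
  n3 li={y} lo={y}
  n4 li=∅ lo=∅
  n5 li={y} lo={y}
  n6 li={y} lo=∅

Interference:
  c: {u,y}
  q: {y}
  u: {c,y}
  y: {c,q,u}

N(u) = ["c", "y"]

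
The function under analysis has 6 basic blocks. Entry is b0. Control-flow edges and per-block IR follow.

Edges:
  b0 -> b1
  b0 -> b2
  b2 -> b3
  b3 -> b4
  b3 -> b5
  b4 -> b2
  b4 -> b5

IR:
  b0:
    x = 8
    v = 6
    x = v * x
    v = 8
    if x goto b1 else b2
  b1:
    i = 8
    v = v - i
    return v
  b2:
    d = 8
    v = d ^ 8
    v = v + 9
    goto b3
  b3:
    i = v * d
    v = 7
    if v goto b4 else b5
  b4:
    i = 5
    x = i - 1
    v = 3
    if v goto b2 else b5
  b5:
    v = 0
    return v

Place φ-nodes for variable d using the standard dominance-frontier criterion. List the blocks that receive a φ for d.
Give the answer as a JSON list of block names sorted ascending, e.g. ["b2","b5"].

Answer: ["b2"]

Analysis:
idom tree: b1←b0 b2←b0 b3←b2 b4←b3 b5←b3
Dom at joins:
  b2: preds {b0,b4}: {b0} ∩ {b0,b2,b3,b4} = {b0}; idom=b0
  b5: preds {b3,b4}: {b0,b2,b3} ∩ {b0,b2,b3,b4} = {b0,b2,b3}; idom=b3

DF derivation:
  join b2 pred b0: · stop@b0
  join b2 pred b4: b4→b3→b2 stop@b0
  join b5 pred b3: · stop@b3
  join b5 pred b4: b4 stop@b3
  DF(b0)=∅
  DF(b1)=∅
  DF(b2)={b2}
  DF(b3)={b2}
  DF(b4)={b2,b5}
  DF(b5)=∅

φ for d: defs {b2}
  DF⁺ = {b2}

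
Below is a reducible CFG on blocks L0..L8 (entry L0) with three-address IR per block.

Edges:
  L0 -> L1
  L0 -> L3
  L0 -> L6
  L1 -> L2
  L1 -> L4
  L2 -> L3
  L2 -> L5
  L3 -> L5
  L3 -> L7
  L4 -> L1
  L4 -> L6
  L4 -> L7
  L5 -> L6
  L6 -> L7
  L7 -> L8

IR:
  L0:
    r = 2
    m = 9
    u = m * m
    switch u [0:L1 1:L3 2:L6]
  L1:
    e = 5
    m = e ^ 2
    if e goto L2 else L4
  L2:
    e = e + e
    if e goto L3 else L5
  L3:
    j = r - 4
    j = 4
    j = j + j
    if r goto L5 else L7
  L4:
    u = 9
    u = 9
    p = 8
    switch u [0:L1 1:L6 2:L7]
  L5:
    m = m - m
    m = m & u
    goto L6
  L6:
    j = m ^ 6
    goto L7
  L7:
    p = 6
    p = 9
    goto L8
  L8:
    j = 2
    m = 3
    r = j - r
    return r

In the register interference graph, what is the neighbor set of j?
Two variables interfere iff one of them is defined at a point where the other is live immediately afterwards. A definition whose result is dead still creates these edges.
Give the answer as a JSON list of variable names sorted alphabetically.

Answer: ["m", "r", "u"]

Working:
def/use:
  L0 def {m,r,u} use ∅
  L1 def {e,m} use ∅
  L2 def {e} use {e}
  L3 def {j} use {r}
  L4 def {p,u} use ∅
  L5 def {m} use {m,u}
  L6 def {j} use {m}
  L7 def {p} use ∅
  L8 def {j,m,r} use {r}

Backward fixpoint:
  live L0: ∅→{m,r,u}
  live L1: {r,u}→{e,m,r,u}
  live L2: {e,m,r,u}→{m,r,u}
  live L3: {m,r,u}→{m,r,u}
  live L4: {m,r}→{m,r,u}
  live L5: {m,r,u}→{m,r}
  live L6: {m,r}→{r}
  live L7: {r}→{r}
  live L8: {r}→∅

Interference:
  e: {m,r,u}
  j: {m,r,u}
  m: {e,j,p,r,u}
  p: {m,r,u}
  r: {e,j,m,p,u}
  u: {e,j,m,p,r}

N(j) = ["m", "r", "u"]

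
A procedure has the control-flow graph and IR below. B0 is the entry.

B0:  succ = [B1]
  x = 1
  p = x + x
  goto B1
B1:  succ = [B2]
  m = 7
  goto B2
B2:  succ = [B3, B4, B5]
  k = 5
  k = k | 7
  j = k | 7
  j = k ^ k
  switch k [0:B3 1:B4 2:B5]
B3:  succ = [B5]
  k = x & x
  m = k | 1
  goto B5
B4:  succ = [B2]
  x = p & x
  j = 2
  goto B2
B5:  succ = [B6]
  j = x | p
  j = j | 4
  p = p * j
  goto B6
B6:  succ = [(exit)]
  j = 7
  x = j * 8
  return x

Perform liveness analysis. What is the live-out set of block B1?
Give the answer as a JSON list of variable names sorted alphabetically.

Per-block:
  B0 def {p,x} use ∅
  B1 def {m} use ∅
  B2 def {j,k} use ∅
  B3 def {k,m} use {x}
  B4 def {j,x} use {p,x}
  B5 def {j,p} use {p,x}
  B6 def {j,x} use ∅

Live sets:
  live B0: ∅→{p,x}
  live B1: {p,x}→{p,x}
  live B2: {p,x}→{p,x}
  live B3: {p,x}→{p,x}
  live B4: {p,x}→{p,x}
  live B5: {p,x}→∅
  live B6: ∅→∅

live-out(B1) = ["p", "x"]

Answer: ["p", "x"]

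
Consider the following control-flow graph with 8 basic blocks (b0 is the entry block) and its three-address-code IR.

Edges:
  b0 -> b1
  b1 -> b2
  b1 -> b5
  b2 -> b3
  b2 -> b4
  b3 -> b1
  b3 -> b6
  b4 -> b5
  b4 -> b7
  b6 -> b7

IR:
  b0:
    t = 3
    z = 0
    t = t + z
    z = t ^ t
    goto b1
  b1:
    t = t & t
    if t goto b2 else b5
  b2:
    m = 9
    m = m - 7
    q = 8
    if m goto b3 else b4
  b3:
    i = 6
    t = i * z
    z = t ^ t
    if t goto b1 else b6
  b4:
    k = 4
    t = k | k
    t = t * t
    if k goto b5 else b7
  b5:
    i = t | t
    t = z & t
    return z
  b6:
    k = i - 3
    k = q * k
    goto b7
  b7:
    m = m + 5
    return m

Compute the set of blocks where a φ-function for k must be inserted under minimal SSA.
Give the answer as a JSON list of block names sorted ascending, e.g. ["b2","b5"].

Answer: ["b5", "b7"]

Derivation:
idom tree: b1←b0 b2←b1 b3←b2 b4←b2 b5←b1 b6←b3 b7←b2
Join-block Dom:
  b1: preds {b0,b3}: {b0} ∩ {b0,b1,b2,b3} = {b0}; idom=b0
  b5: preds {b1,b4}: {b0,b1} ∩ {b0,b1,b2,b4} = {b0,b1}; idom=b1
  b7: preds {b4,b6}: {b0,b1,b2,b4} ∩ {b0,b1,b2,b3,b6} = {b0,b1,b2}; idom=b2

DF walk-up:
  join b1 pred b0: · stop@b0
  join b1 pred b3: b3→b2→b1 stop@b0
  join b5 pred b1: · stop@b1
  join b5 pred b4: b4→b2 stop@b1
  join b7 pred b4: b4 stop@b2
  join b7 pred b6: b6→b3 stop@b2
  DF(b0)=∅
  DF(b1)={b1}
  DF(b2)={b1,b5}
  DF(b3)={b1,b7}
  DF(b4)={b5,b7}
  DF(b5)=∅
  DF(b6)={b7}
  DF(b7)=∅

φ for k: defs {b4,b6}
  DF⁺ = {b5,b7}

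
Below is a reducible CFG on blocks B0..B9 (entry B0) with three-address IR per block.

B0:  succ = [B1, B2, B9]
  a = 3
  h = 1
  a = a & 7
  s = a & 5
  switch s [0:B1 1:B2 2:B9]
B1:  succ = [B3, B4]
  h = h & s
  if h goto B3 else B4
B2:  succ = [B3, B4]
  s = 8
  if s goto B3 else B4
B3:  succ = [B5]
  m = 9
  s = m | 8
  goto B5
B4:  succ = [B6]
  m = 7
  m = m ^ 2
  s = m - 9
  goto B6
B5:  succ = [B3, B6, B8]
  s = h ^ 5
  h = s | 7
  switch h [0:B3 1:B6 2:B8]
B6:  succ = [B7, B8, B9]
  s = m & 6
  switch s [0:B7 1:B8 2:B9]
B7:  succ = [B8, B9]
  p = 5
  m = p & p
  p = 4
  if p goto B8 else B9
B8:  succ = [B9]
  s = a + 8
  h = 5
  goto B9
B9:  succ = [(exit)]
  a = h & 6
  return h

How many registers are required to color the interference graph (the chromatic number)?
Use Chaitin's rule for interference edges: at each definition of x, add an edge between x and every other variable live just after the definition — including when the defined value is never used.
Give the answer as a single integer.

def/use:
  B0: def={a,h,s} ue=∅
  B1: def={h} ue={h,s}
  B2: def={s} ue=∅
  B3: def={m,s} ue=∅
  B4: def={m,s} ue=∅
  B5: def={h,s} ue={h}
  B6: def={s} ue={m}
  B7: def={m,p} ue=∅
  B8: def={h,s} ue={a}
  B9: def={a} ue={h}

Backward fixpoint:
  B0: in=∅ out={a,h,s}
  B1: in={a,h,s} out={a,h}
  B2: in={a,h} out={a,h}
  B3: in={a,h} out={a,h,m}
  B4: in={a,h} out={a,h,m}
  B5: in={a,h,m} out={a,h,m}
  B6: in={a,h,m} out={a,h}
  B7: in={a,h} out={a,h}
  B8: in={a} out={h}
  B9: in={h} out=∅

Interfere edges:
  a — {h,m,p,s}
  h — {a,m,p,s}
  m — {a,h,s}
  p — {a,h}
  s — {a,h,m}

Registers:
  {a,h,m,s} pairwise interfere (4-clique) ⇒ χ ≥ 4
  4-colouring: r0={a}  r1={h}  r2={m,p}  r3={s}
  χ = 4

Answer: 4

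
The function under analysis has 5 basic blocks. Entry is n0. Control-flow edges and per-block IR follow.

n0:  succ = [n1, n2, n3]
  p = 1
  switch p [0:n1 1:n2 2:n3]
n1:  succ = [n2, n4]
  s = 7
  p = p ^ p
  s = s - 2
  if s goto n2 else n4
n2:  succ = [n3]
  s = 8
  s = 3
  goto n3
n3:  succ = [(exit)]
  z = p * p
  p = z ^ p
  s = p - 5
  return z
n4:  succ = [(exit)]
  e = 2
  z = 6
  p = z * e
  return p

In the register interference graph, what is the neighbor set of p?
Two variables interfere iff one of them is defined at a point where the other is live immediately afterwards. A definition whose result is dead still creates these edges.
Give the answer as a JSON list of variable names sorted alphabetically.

Answer: ["s", "z"]

Working:
Per-block:
  n0: {p} / ∅
  n1: {p,s} / {p}
  n2: {s} / ∅
  n3: {p,s,z} / {p}
  n4: {e,p,z} / ∅

Backward fixpoint:
  n0: in=∅ out={p}
  n1: in={p} out={p}
  n2: in={p} out={p}
  n3: in={p} out=∅
  n4: in=∅ out=∅

Interference:
  e: {z}
  p: {s,z}
  s: {p,z}
  z: {e,p,s}

N(p) = ["s", "z"]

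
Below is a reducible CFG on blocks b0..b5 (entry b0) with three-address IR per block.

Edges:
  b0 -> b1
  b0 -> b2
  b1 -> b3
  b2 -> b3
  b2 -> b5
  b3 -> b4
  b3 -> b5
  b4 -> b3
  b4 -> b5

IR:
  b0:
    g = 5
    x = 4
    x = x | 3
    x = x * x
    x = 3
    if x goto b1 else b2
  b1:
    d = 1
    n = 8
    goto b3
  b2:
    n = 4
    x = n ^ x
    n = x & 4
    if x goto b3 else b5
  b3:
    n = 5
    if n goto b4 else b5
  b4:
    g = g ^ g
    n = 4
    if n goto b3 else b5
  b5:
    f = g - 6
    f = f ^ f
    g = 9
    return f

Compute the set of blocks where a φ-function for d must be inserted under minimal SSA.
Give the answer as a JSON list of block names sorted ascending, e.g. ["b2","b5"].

Answer: ["b3", "b5"]

Analysis:
idom tree: b1←b0 b2←b0 b3←b0 b4←b3 b5←b0
Dom∩ at merges:
  b3: preds {b1,b2,b4}: {b0,b1} ∩ {b0,b2} ∩ {b0,b3,b4} = {b0}; idom=b0
  b5: preds {b2,b3,b4}: {b0,b2} ∩ {b0,b3} ∩ {b0,b3,b4} = {b0}; idom=b0

DF derivation:
  b3←b1: walk b1 to b0
  b3←b2: walk b2 to b0
  b3←b4: walk b4→b3 to b0
  b5←b2: walk b2 to b0
  b5←b3: walk b3 to b0
  b5←b4: walk b4→b3 to b0
  DF(b0)=∅
  DF(b1)={b3}
  DF(b2)={b3,b5}
  DF(b3)={b3,b5}
  DF(b4)={b3,b5}
  DF(b5)=∅

φ for d: defs {b1}
  DF⁺ = {b3,b5}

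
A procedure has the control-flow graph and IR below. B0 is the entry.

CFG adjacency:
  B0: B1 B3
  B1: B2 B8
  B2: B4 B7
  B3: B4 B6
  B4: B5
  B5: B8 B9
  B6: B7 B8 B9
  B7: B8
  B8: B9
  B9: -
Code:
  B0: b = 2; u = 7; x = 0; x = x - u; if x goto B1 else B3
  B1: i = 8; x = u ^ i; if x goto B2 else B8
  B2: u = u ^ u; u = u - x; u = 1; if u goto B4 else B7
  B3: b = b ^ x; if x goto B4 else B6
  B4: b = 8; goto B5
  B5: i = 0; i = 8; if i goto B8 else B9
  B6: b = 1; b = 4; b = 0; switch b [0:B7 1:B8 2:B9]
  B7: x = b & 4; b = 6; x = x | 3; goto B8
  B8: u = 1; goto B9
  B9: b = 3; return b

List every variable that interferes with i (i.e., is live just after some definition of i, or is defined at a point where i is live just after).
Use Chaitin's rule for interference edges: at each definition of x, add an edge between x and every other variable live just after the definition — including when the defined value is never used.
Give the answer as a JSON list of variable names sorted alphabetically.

Per-block:
  B0: def={b,u,x} ue=∅
  B1: def={i,x} ue={u}
  B2: def={u} ue={u,x}
  B3: def={b} ue={b,x}
  B4: def={b} ue=∅
  B5: def={i} ue=∅
  B6: def={b} ue=∅
  B7: def={b,x} ue={b}
  B8: def={u} ue=∅
  B9: def={b} ue=∅

Liveness:
  B0 li=∅ lo={b,u,x}
  B1 li={b,u} lo={b,u,x}
  B2 li={b,u,x} lo={b}
  B3 li={b,x} lo=∅
  B4 li=∅ lo=∅
  B5 li=∅ lo=∅
  B6 li=∅ lo={b}
  B7 li={b} lo=∅
  B8 li=∅ lo=∅
  B9 li=∅ lo=∅

Interfere edges:
  b↔{i,u,x}
  i↔{b,u}
  u↔{b,i,x}
  x↔{b,u}

N(i) = ["b", "u"]

Answer: ["b", "u"]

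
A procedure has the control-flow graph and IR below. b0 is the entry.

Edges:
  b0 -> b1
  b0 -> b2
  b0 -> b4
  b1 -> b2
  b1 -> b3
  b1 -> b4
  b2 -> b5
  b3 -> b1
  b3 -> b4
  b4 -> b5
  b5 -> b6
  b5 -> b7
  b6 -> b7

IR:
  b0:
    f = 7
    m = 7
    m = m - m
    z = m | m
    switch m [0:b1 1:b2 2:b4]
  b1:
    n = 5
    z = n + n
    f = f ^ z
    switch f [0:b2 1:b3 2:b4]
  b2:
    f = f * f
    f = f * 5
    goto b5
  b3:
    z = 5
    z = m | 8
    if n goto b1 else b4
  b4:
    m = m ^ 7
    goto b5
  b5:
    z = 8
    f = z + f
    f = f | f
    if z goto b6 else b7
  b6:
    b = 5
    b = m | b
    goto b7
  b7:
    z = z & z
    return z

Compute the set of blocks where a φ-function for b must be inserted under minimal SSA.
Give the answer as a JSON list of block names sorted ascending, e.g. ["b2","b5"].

Answer: ["b7"]

Analysis:
idom tree: b1←b0 b2←b0 b3←b1 b4←b0 b5←b0 b6←b5 b7←b5
Dom at joins:
  b1: preds {b0,b3}: {b0} ∩ {b0,b1,b3} = {b0}; idom=b0
  b2: preds {b0,b1}: {b0} ∩ {b0,b1} = {b0}; idom=b0
  b4: preds {b0,b1,b3}: {b0} ∩ {b0,b1} ∩ {b0,b1,b3} = {b0}; idom=b0
  b5: preds {b2,b4}: {b0,b2} ∩ {b0,b4} = {b0}; idom=b0
  b7: preds {b5,b6}: {b0,b5} ∩ {b0,b5,b6} = {b0,b5}; idom=b5

DF derivation:
  join b1 pred b0: · stop@b0
  join b1 pred b3: b3→b1 stop@b0
  join b2 pred b0: · stop@b0
  join b2 pred b1: b1 stop@b0
  join b4 pred b0: · stop@b0
  join b4 pred b1: b1 stop@b0
  join b4 pred b3: b3→b1 stop@b0
  join b5 pred b2: b2 stop@b0
  join b5 pred b4: b4 stop@b0
  join b7 pred b5: · stop@b5
  join b7 pred b6: b6 stop@b5
  b0: DF=∅
  b1: DF={b1,b2,b4}
  b2: DF={b5}
  b3: DF={b1,b4}
  b4: DF={b5}
  b5: DF=∅
  b6: DF={b7}
  b7: DF=∅

φ for b: defs {b6}
  DF⁺ = {b7}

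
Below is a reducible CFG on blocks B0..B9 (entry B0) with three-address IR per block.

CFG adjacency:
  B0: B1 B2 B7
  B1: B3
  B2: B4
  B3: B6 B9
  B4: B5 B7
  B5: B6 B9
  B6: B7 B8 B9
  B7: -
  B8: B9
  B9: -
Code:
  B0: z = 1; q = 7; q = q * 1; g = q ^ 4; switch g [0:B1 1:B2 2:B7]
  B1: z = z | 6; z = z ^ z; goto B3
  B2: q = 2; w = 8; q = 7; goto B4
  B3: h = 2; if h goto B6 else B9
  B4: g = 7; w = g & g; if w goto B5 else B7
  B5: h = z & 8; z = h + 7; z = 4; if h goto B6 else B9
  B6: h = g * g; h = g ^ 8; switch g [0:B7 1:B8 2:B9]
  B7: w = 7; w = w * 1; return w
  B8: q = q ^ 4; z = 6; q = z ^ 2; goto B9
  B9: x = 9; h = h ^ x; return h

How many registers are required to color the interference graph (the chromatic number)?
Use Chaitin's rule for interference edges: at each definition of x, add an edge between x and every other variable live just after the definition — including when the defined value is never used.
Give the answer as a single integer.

Block summaries:
  B0: {g,q,z} / ∅
  B1: {z} / {z}
  B2: {q,w} / ∅
  B3: {h} / ∅
  B4: {g,w} / ∅
  B5: {h,z} / {z}
  B6: {h} / {g}
  B7: {w} / ∅
  B8: {q,z} / {q}
  B9: {h,x} / {h}

Live sets:
  live B0: ∅→{g,q,z}
  live B1: {g,q,z}→{g,q}
  live B2: {z}→{q,z}
  live B3: {g,q}→{g,h,q}
  live B4: {q,z}→{g,q,z}
  live B5: {g,q,z}→{g,h,q}
  live B6: {g,q}→{h,q}
  live B7: ∅→∅
  live B8: {h,q}→{h}
  live B9: {h}→∅

Interference:
  g: {h,q,w,z}
  h: {g,q,x,z}
  q: {g,h,w,z}
  w: {g,q,z}
  x: {h}
  z: {g,h,q,w}

Registers:
  clique {g,h,q,z} ⇒ need ≥ 4
  assign g→R0 h→R1 q→R2 w→R1 x→R0 z→R3 — no edge inside a register ⇒ χ ≤ 4
  χ = 4

Answer: 4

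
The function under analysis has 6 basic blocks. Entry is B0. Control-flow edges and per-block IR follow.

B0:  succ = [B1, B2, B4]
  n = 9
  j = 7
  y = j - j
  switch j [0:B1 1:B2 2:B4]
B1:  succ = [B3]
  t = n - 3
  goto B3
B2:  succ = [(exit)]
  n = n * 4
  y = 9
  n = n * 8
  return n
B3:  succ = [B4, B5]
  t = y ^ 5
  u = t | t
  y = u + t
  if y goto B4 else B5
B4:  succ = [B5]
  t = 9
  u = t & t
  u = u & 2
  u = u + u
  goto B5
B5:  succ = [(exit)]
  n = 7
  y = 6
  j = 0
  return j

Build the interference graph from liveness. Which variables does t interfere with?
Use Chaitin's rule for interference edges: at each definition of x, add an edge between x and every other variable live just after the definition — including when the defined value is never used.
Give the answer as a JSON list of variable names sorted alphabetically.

Answer: ["u", "y"]

Analysis:
def/use:
  B0: {j,n,y} / ∅
  B1: {t} / {n}
  B2: {n,y} / {n}
  B3: {t,u,y} / {y}
  B4: {t,u} / ∅
  B5: {j,n,y} / ∅

Backward fixpoint:
  live B0: ∅→{n,y}
  live B1: {n,y}→{y}
  live B2: {n}→∅
  live B3: {y}→∅
  live B4: ∅→∅
  live B5: ∅→∅

Conflict graph:
  j: {n,y}
  n: {j,y}
  t: {u,y}
  u: {t}
  y: {j,n,t}

N(t) = ["u", "y"]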